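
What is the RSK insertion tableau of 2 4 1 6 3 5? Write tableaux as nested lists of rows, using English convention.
Insert 2: appended to row 1. P = [[2]].
Insert 4: appended to row 1. P = [[2, 4]].
Insert 1: 1 bumps 2 from row 1; 2 starts row 2. P = [[1, 4], [2]].
Insert 6: appended to row 1. P = [[1, 4, 6], [2]].
Insert 3: 3 bumps 4 from row 1; 4 appends to row 2. P = [[1, 3, 6], [2, 4]].
Insert 5: 5 bumps 6 from row 1; 6 appends to row 2. P = [[1, 3, 5], [2, 4, 6]].

So P = [[1, 3, 5], [2, 4, 6]].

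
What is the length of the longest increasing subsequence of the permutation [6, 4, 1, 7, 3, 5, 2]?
3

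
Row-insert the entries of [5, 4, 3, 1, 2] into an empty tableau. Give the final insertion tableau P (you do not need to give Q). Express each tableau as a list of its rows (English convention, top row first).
P = [[1, 2], [3], [4], [5]]

Insert 5: appended to row 1. P = [[5]].
Insert 4: 4 bumps 5 from row 1; 5 starts row 2. P = [[4], [5]].
Insert 3: 3 bumps 4 from row 1; 4 bumps 5 from row 2; 5 starts row 3. P = [[3], [4], [5]].
Insert 1: 1 bumps 3 from row 1; 3 bumps 4 from row 2; 4 bumps 5 from row 3; 5 starts row 4. P = [[1], [3], [4], [5]].
Insert 2: appended to row 1. P = [[1, 2], [3], [4], [5]].

So P = [[1, 2], [3], [4], [5]].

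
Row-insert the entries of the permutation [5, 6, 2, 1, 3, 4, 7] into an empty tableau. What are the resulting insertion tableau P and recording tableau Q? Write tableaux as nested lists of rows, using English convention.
P = [[1, 3, 4, 7], [2, 6], [5]], Q = [[1, 2, 6, 7], [3, 5], [4]]

Insert each entry of the permutation into P by Schensted row insertion, recording in Q the position of each new cell.

After inserting 5: P = [[5]].
After inserting 6: P = [[5, 6]].
After inserting 2: P = [[2, 6], [5]].
After inserting 1: P = [[1, 6], [2], [5]].
After inserting 3: P = [[1, 3], [2, 6], [5]].
After inserting 4: P = [[1, 3, 4], [2, 6], [5]].
After inserting 7: P = [[1, 3, 4, 7], [2, 6], [5]].

So P = [[1, 3, 4, 7], [2, 6], [5]], Q = [[1, 2, 6, 7], [3, 5], [4]].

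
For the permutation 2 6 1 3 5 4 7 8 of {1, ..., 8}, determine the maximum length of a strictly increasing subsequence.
5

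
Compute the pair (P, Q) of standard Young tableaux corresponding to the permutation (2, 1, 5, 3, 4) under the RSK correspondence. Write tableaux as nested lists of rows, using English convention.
P = [[1, 3, 4], [2, 5]], Q = [[1, 3, 5], [2, 4]]

Insert each entry of the permutation into P by Schensted row insertion, recording in Q the position of each new cell.

Insert 2: appended to row 1. P = [[2]], Q = [[1]].
Insert 1: 1 bumps 2 from row 1; 2 starts row 2. P = [[1], [2]], Q = [[1], [2]].
Insert 5: appended to row 1. P = [[1, 5], [2]], Q = [[1, 3], [2]].
Insert 3: 3 bumps 5 from row 1; 5 appends to row 2. P = [[1, 3], [2, 5]], Q = [[1, 3], [2, 4]].
Insert 4: appended to row 1. P = [[1, 3, 4], [2, 5]], Q = [[1, 3, 5], [2, 4]].

So P = [[1, 3, 4], [2, 5]], Q = [[1, 3, 5], [2, 4]].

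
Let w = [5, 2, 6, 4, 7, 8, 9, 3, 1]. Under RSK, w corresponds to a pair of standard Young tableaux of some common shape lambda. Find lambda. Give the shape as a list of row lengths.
[5, 2, 1, 1]

Row-insert each entry into an empty tableau.

After inserting 5: P = [[5]].
After inserting 2: P = [[2], [5]].
After inserting 6: P = [[2, 6], [5]].
After inserting 4: P = [[2, 4], [5, 6]].
After inserting 7: P = [[2, 4, 7], [5, 6]].
After inserting 8: P = [[2, 4, 7, 8], [5, 6]].
After inserting 9: P = [[2, 4, 7, 8, 9], [5, 6]].
After inserting 3: P = [[2, 3, 7, 8, 9], [4, 6], [5]].
After inserting 1: P = [[1, 3, 7, 8, 9], [2, 6], [4], [5]].

The final insertion tableau P = [[1, 3, 7, 8, 9], [2, 6], [4], [5]] has shape [5, 2, 1, 1].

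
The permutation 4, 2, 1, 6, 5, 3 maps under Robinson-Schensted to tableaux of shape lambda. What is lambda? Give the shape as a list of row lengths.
[2, 2, 2]

Row-insert each entry into an empty tableau.

After inserting 4: P = [[4]].
After inserting 2: P = [[2], [4]].
After inserting 1: P = [[1], [2], [4]].
After inserting 6: P = [[1, 6], [2], [4]].
After inserting 5: P = [[1, 5], [2, 6], [4]].
After inserting 3: P = [[1, 3], [2, 5], [4, 6]].

The final insertion tableau P = [[1, 3], [2, 5], [4, 6]] has shape [2, 2, 2].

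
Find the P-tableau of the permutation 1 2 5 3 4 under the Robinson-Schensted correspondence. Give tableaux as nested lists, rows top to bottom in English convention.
Insert 1: appended to row 1. P = [[1]].
Insert 2: appended to row 1. P = [[1, 2]].
Insert 5: appended to row 1. P = [[1, 2, 5]].
Insert 3: 3 bumps 5 from row 1; 5 starts row 2. P = [[1, 2, 3], [5]].
Insert 4: appended to row 1. P = [[1, 2, 3, 4], [5]].

So P = [[1, 2, 3, 4], [5]].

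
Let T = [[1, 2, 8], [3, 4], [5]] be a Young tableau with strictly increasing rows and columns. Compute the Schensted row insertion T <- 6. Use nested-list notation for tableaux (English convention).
[[1, 2, 6], [3, 4, 8], [5]]

In row 1, 6 replaces 8 (the leftmost entry greater than 6); 8 is bumped to row 2. 8 is appended to row 2. The new tableau is [[1, 2, 6], [3, 4, 8], [5]].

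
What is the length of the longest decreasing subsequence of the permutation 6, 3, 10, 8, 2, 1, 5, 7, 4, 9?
4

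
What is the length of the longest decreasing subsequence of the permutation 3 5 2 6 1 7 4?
3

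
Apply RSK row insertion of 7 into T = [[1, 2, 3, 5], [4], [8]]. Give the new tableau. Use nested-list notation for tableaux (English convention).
[[1, 2, 3, 5, 7], [4], [8]]

7 is larger than every entry of row 1, so it is appended to row 1. The new tableau is [[1, 2, 3, 5, 7], [4], [8]].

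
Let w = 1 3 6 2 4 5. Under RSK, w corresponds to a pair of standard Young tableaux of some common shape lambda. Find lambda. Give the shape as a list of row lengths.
[4, 2]

RSK row insertion gives P = [[1, 2, 4, 5], [3, 6]], which has shape [4, 2].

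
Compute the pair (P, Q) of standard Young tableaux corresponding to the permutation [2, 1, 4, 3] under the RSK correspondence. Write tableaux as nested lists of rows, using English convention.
Insert each entry of the permutation into P by Schensted row insertion, recording in Q the position of each new cell.

Insert 2: appended to row 1. P = [[2]].
Insert 1: 1 bumps 2 from row 1; 2 starts row 2. P = [[1], [2]].
Insert 4: appended to row 1. P = [[1, 4], [2]].
Insert 3: 3 bumps 4 from row 1; 4 appends to row 2. P = [[1, 3], [2, 4]].

So P = [[1, 3], [2, 4]], Q = [[1, 3], [2, 4]].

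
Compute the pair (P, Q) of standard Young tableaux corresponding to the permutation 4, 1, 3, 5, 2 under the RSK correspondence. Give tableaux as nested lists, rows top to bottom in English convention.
Insert each entry of the permutation into P by Schensted row insertion, recording in Q the position of each new cell.

Insert 4: appended to row 1. P = [[4]], Q = [[1]].
Insert 1: 1 bumps 4 from row 1; 4 starts row 2. P = [[1], [4]], Q = [[1], [2]].
Insert 3: appended to row 1. P = [[1, 3], [4]], Q = [[1, 3], [2]].
Insert 5: appended to row 1. P = [[1, 3, 5], [4]], Q = [[1, 3, 4], [2]].
Insert 2: 2 bumps 3 from row 1; 3 bumps 4 from row 2; 4 starts row 3. P = [[1, 2, 5], [3], [4]], Q = [[1, 3, 4], [2], [5]].

So P = [[1, 2, 5], [3], [4]], Q = [[1, 3, 4], [2], [5]].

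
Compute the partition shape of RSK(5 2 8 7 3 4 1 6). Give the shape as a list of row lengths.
RSK row insertion gives P = [[1, 3, 4, 6], [2, 7], [5], [8]], which has shape [4, 2, 1, 1].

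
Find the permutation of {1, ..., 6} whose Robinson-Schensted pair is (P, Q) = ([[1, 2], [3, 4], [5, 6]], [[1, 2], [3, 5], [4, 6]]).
Reverse the RSK construction: for i from n down to 1, find the cell of Q containing i, remove the entry at that cell from P, and reverse-bump it up through P; the value ejected from row 1 is w(i).

Step i=6: Q has 6 at row 3, column 2; remove 6 from row 3 of P and reverse-bump: 6 enters row 2 and ejects 4; 4 enters row 1 and ejects 2. So w(6) = 2. P is now [[1, 4], [3, 6], [5]].
Step i=5: Q has 5 at row 2, column 2; remove 6 from row 2 of P and reverse-bump: 6 enters row 1 and ejects 4. So w(5) = 4. P is now [[1, 6], [3], [5]].
Step i=4: Q has 4 at row 3, column 1; remove 5 from row 3 of P and reverse-bump: 5 enters row 2 and ejects 3; 3 enters row 1 and ejects 1. So w(4) = 1. P is now [[3, 6], [5]].
Step i=3: Q has 3 at row 2, column 1; remove 5 from row 2 of P and reverse-bump: 5 enters row 1 and ejects 3. So w(3) = 3. P is now [[5, 6]].
Step i=2: Q has 2 at row 1, column 2; remove that cell from P, ejecting 6. So w(2) = 6. P is now [[5]].
Step i=1: Q has 1 at row 1, column 1; remove that cell from P, ejecting 5. So w(1) = 5. P is now [].

So w = 5 6 3 1 4 2.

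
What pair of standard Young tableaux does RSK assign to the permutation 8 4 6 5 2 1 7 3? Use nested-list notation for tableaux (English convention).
Insert each entry of the permutation into P by Schensted row insertion, recording in Q the position of each new cell.

Insert 8: appended to row 1. P = [[8]].
Insert 4: 4 bumps 8 from row 1; 8 starts row 2. P = [[4], [8]].
Insert 6: appended to row 1. P = [[4, 6], [8]].
Insert 5: 5 bumps 6 from row 1; 6 bumps 8 from row 2; 8 starts row 3. P = [[4, 5], [6], [8]].
Insert 2: 2 bumps 4 from row 1; 4 bumps 6 from row 2; 6 bumps 8 from row 3; 8 starts row 4. P = [[2, 5], [4], [6], [8]].
Insert 1: 1 bumps 2 from row 1; 2 bumps 4 from row 2; 4 bumps 6 from row 3; 6 bumps 8 from row 4; 8 starts row 5. P = [[1, 5], [2], [4], [6], [8]].
Insert 7: appended to row 1. P = [[1, 5, 7], [2], [4], [6], [8]].
Insert 3: 3 bumps 5 from row 1; 5 appends to row 2. P = [[1, 3, 7], [2, 5], [4], [6], [8]].

So P = [[1, 3, 7], [2, 5], [4], [6], [8]], Q = [[1, 3, 7], [2, 8], [4], [5], [6]].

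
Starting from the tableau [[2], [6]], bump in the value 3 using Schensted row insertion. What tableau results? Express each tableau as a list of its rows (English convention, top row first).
3 is larger than every entry of row 1, so it is appended to row 1. The new tableau is [[2, 3], [6]].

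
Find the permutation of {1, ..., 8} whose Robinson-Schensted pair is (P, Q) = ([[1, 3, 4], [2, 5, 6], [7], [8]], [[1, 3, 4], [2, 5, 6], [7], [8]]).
2 1 5 8 3 7 6 4

Reverse the RSK construction: for i from n down to 1, find the cell of Q containing i, remove the entry at that cell from P, and reverse-bump it up through P; the value ejected from row 1 is w(i).

Step i=8: Q has 8 at row 4, column 1; remove 8 from row 4 of P and reverse-bump: 8 enters row 3 and ejects 7; 7 enters row 2 and ejects 6; 6 enters row 1 and ejects 4. So w(8) = 4. P is now [[1, 3, 6], [2, 5, 7], [8]].
Step i=7: Q has 7 at row 3, column 1; remove 8 from row 3 of P and reverse-bump: 8 enters row 2 and ejects 7; 7 enters row 1 and ejects 6. So w(7) = 6. P is now [[1, 3, 7], [2, 5, 8]].
Step i=6: Q has 6 at row 2, column 3; remove 8 from row 2 of P and reverse-bump: 8 enters row 1 and ejects 7. So w(6) = 7. P is now [[1, 3, 8], [2, 5]].
Step i=5: Q has 5 at row 2, column 2; remove 5 from row 2 of P and reverse-bump: 5 enters row 1 and ejects 3. So w(5) = 3. P is now [[1, 5, 8], [2]].
Step i=4: Q has 4 at row 1, column 3; remove that cell from P, ejecting 8. So w(4) = 8. P is now [[1, 5], [2]].
Step i=3: Q has 3 at row 1, column 2; remove that cell from P, ejecting 5. So w(3) = 5. P is now [[1], [2]].
Step i=2: Q has 2 at row 2, column 1; remove 2 from row 2 of P and reverse-bump: 2 enters row 1 and ejects 1. So w(2) = 1. P is now [[2]].
Step i=1: Q has 1 at row 1, column 1; remove that cell from P, ejecting 2. So w(1) = 2. P is now [].

So w = 2 1 5 8 3 7 6 4.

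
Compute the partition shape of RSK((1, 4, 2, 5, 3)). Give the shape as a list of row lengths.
[3, 2]

Row-insert each entry into an empty tableau.

After inserting 1: P = [[1]].
After inserting 4: P = [[1, 4]].
After inserting 2: P = [[1, 2], [4]].
After inserting 5: P = [[1, 2, 5], [4]].
After inserting 3: P = [[1, 2, 3], [4, 5]].

The final insertion tableau P = [[1, 2, 3], [4, 5]] has shape [3, 2].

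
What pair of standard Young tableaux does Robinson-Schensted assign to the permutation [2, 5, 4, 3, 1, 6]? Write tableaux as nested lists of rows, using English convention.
P = [[1, 3, 6], [2], [4], [5]], Q = [[1, 2, 6], [3], [4], [5]]

Insert each entry of the permutation into P by Schensted row insertion, recording in Q the position of each new cell.

After inserting 2: P = [[2]].
After inserting 5: P = [[2, 5]].
After inserting 4: P = [[2, 4], [5]].
After inserting 3: P = [[2, 3], [4], [5]].
After inserting 1: P = [[1, 3], [2], [4], [5]].
After inserting 6: P = [[1, 3, 6], [2], [4], [5]].

So P = [[1, 3, 6], [2], [4], [5]], Q = [[1, 2, 6], [3], [4], [5]].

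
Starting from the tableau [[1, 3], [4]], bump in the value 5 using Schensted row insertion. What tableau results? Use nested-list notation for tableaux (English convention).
5 is larger than every entry of row 1, so it is appended to row 1. The new tableau is [[1, 3, 5], [4]].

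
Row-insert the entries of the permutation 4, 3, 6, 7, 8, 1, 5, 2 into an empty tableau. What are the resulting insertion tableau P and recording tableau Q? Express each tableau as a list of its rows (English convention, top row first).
P = [[1, 2, 7, 8], [3, 5], [4, 6]], Q = [[1, 3, 4, 5], [2, 7], [6, 8]]

Insert each entry of the permutation into P by Schensted row insertion, recording in Q the position of each new cell.

After inserting 4: P = [[4]].
After inserting 3: P = [[3], [4]].
After inserting 6: P = [[3, 6], [4]].
After inserting 7: P = [[3, 6, 7], [4]].
After inserting 8: P = [[3, 6, 7, 8], [4]].
After inserting 1: P = [[1, 6, 7, 8], [3], [4]].
After inserting 5: P = [[1, 5, 7, 8], [3, 6], [4]].
After inserting 2: P = [[1, 2, 7, 8], [3, 5], [4, 6]].

So P = [[1, 2, 7, 8], [3, 5], [4, 6]], Q = [[1, 3, 4, 5], [2, 7], [6, 8]].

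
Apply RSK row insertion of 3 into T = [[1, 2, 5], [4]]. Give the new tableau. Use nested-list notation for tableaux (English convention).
[[1, 2, 3], [4, 5]]

In row 1, 3 replaces 5 (the leftmost entry greater than 3); 5 is bumped to row 2. 5 is appended to row 2. The new tableau is [[1, 2, 3], [4, 5]].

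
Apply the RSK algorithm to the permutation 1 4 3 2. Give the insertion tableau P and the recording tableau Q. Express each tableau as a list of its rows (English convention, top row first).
Insert each entry of the permutation into P by Schensted row insertion, recording in Q the position of each new cell.

After inserting 1: P = [[1]].
After inserting 4: P = [[1, 4]].
After inserting 3: P = [[1, 3], [4]].
After inserting 2: P = [[1, 2], [3], [4]].

So P = [[1, 2], [3], [4]], Q = [[1, 2], [3], [4]].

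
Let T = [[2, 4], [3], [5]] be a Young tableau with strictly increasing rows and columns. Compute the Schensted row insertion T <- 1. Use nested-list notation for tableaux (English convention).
In row 1, 1 replaces 2 (the leftmost entry greater than 1); 2 is bumped to row 2. In row 2, 2 replaces 3 (the leftmost entry greater than 2); 3 is bumped to row 3. In row 3, 3 replaces 5 (the leftmost entry greater than 3); 5 is bumped to row 4. 5 starts a new row 4. The new tableau is [[1, 4], [2], [3], [5]].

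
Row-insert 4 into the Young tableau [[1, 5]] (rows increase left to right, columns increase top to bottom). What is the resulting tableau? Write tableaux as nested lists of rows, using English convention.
[[1, 4], [5]]

In row 1, 4 replaces 5 (the leftmost entry greater than 4); 5 is bumped to row 2. 5 starts a new row 2. The new tableau is [[1, 4], [5]].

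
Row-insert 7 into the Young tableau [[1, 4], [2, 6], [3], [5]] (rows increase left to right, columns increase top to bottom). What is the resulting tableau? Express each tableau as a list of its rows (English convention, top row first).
[[1, 4, 7], [2, 6], [3], [5]]

7 is larger than every entry of row 1, so it is appended to row 1. The new tableau is [[1, 4, 7], [2, 6], [3], [5]].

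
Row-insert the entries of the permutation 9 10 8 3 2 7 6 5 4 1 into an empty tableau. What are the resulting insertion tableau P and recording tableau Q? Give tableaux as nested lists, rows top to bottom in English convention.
P = [[1, 4], [2, 5], [3, 10], [6], [7], [8], [9]], Q = [[1, 2], [3, 6], [4, 7], [5], [8], [9], [10]]

Insert each entry of the permutation into P by Schensted row insertion, recording in Q the position of each new cell.

Insert 9: appended to row 1. P = [[9]], Q = [[1]].
Insert 10: appended to row 1. P = [[9, 10]], Q = [[1, 2]].
Insert 8: 8 bumps 9 from row 1; 9 starts row 2. P = [[8, 10], [9]], Q = [[1, 2], [3]].
Insert 3: 3 bumps 8 from row 1; 8 bumps 9 from row 2; 9 starts row 3. P = [[3, 10], [8], [9]], Q = [[1, 2], [3], [4]].
Insert 2: 2 bumps 3 from row 1; 3 bumps 8 from row 2; 8 bumps 9 from row 3; 9 starts row 4. P = [[2, 10], [3], [8], [9]], Q = [[1, 2], [3], [4], [5]].
Insert 7: 7 bumps 10 from row 1; 10 appends to row 2. P = [[2, 7], [3, 10], [8], [9]], Q = [[1, 2], [3, 6], [4], [5]].
Insert 6: 6 bumps 7 from row 1; 7 bumps 10 from row 2; 10 appends to row 3. P = [[2, 6], [3, 7], [8, 10], [9]], Q = [[1, 2], [3, 6], [4, 7], [5]].
Insert 5: 5 bumps 6 from row 1; 6 bumps 7 from row 2; 7 bumps 8 from row 3; 8 bumps 9 from row 4; 9 starts row 5. P = [[2, 5], [3, 6], [7, 10], [8], [9]], Q = [[1, 2], [3, 6], [4, 7], [5], [8]].
Insert 4: 4 bumps 5 from row 1; 5 bumps 6 from row 2; 6 bumps 7 from row 3; 7 bumps 8 from row 4; 8 bumps 9 from row 5; 9 starts row 6. P = [[2, 4], [3, 5], [6, 10], [7], [8], [9]], Q = [[1, 2], [3, 6], [4, 7], [5], [8], [9]].
Insert 1: 1 bumps 2 from row 1; 2 bumps 3 from row 2; 3 bumps 6 from row 3; 6 bumps 7 from row 4; 7 bumps 8 from row 5; 8 bumps 9 from row 6; 9 starts row 7. P = [[1, 4], [2, 5], [3, 10], [6], [7], [8], [9]], Q = [[1, 2], [3, 6], [4, 7], [5], [8], [9], [10]].

So P = [[1, 4], [2, 5], [3, 10], [6], [7], [8], [9]], Q = [[1, 2], [3, 6], [4, 7], [5], [8], [9], [10]].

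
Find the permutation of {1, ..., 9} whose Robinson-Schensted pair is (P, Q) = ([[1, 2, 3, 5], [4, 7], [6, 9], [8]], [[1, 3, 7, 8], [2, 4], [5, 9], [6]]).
8 1 9 6 4 2 3 7 5

Reverse the RSK construction: for i from n down to 1, find the cell of Q containing i, remove the entry at that cell from P, and reverse-bump it up through P; the value ejected from row 1 is w(i).

Step i=9: Q has 9 at row 3, column 2; remove 9 from row 3 of P and reverse-bump: 9 enters row 2 and ejects 7; 7 enters row 1 and ejects 5. So w(9) = 5. P is now [[1, 2, 3, 7], [4, 9], [6], [8]].
Step i=8: Q has 8 at row 1, column 4; remove that cell from P, ejecting 7. So w(8) = 7. P is now [[1, 2, 3], [4, 9], [6], [8]].
Step i=7: Q has 7 at row 1, column 3; remove that cell from P, ejecting 3. So w(7) = 3. P is now [[1, 2], [4, 9], [6], [8]].
Step i=6: Q has 6 at row 4, column 1; remove 8 from row 4 of P and reverse-bump: 8 enters row 3 and ejects 6; 6 enters row 2 and ejects 4; 4 enters row 1 and ejects 2. So w(6) = 2. P is now [[1, 4], [6, 9], [8]].
Step i=5: Q has 5 at row 3, column 1; remove 8 from row 3 of P and reverse-bump: 8 enters row 2 and ejects 6; 6 enters row 1 and ejects 4. So w(5) = 4. P is now [[1, 6], [8, 9]].
Step i=4: Q has 4 at row 2, column 2; remove 9 from row 2 of P and reverse-bump: 9 enters row 1 and ejects 6. So w(4) = 6. P is now [[1, 9], [8]].
Step i=3: Q has 3 at row 1, column 2; remove that cell from P, ejecting 9. So w(3) = 9. P is now [[1], [8]].
Step i=2: Q has 2 at row 2, column 1; remove 8 from row 2 of P and reverse-bump: 8 enters row 1 and ejects 1. So w(2) = 1. P is now [[8]].
Step i=1: Q has 1 at row 1, column 1; remove that cell from P, ejecting 8. So w(1) = 8. P is now [].

So w = 8 1 9 6 4 2 3 7 5.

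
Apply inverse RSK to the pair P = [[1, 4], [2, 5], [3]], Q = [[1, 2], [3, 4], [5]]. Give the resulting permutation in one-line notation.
Reverse the RSK construction: for i from n down to 1, find the cell of Q containing i, remove the entry at that cell from P, and reverse-bump it up through P; the value ejected from row 1 is w(i).

Step i=5: Q has 5 at row 3, column 1; remove 3 from row 3 of P and reverse-bump: 3 enters row 2 and ejects 2; 2 enters row 1 and ejects 1. So w(5) = 1. P is now [[2, 4], [3, 5]].
Step i=4: Q has 4 at row 2, column 2; remove 5 from row 2 of P and reverse-bump: 5 enters row 1 and ejects 4. So w(4) = 4. P is now [[2, 5], [3]].
Step i=3: Q has 3 at row 2, column 1; remove 3 from row 2 of P and reverse-bump: 3 enters row 1 and ejects 2. So w(3) = 2. P is now [[3, 5]].
Step i=2: Q has 2 at row 1, column 2; remove that cell from P, ejecting 5. So w(2) = 5. P is now [[3]].
Step i=1: Q has 1 at row 1, column 1; remove that cell from P, ejecting 3. So w(1) = 3. P is now [].

So w = 3 5 2 4 1.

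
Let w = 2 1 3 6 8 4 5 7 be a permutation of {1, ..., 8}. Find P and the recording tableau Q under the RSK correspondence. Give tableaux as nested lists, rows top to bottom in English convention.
P = [[1, 3, 4, 5, 7], [2, 6, 8]], Q = [[1, 3, 4, 5, 8], [2, 6, 7]]

Insert each entry of the permutation into P by Schensted row insertion, recording in Q the position of each new cell.

Insert 2: appended to row 1. P = [[2]].
Insert 1: 1 bumps 2 from row 1; 2 starts row 2. P = [[1], [2]].
Insert 3: appended to row 1. P = [[1, 3], [2]].
Insert 6: appended to row 1. P = [[1, 3, 6], [2]].
Insert 8: appended to row 1. P = [[1, 3, 6, 8], [2]].
Insert 4: 4 bumps 6 from row 1; 6 appends to row 2. P = [[1, 3, 4, 8], [2, 6]].
Insert 5: 5 bumps 8 from row 1; 8 appends to row 2. P = [[1, 3, 4, 5], [2, 6, 8]].
Insert 7: appended to row 1. P = [[1, 3, 4, 5, 7], [2, 6, 8]].

So P = [[1, 3, 4, 5, 7], [2, 6, 8]], Q = [[1, 3, 4, 5, 8], [2, 6, 7]].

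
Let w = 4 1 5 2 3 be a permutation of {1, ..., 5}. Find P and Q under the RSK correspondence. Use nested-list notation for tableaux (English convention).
Insert each entry of the permutation into P by Schensted row insertion, recording in Q the position of each new cell.

Insert 4: appended to row 1. P = [[4]], Q = [[1]].
Insert 1: 1 bumps 4 from row 1; 4 starts row 2. P = [[1], [4]], Q = [[1], [2]].
Insert 5: appended to row 1. P = [[1, 5], [4]], Q = [[1, 3], [2]].
Insert 2: 2 bumps 5 from row 1; 5 appends to row 2. P = [[1, 2], [4, 5]], Q = [[1, 3], [2, 4]].
Insert 3: appended to row 1. P = [[1, 2, 3], [4, 5]], Q = [[1, 3, 5], [2, 4]].

So P = [[1, 2, 3], [4, 5]], Q = [[1, 3, 5], [2, 4]].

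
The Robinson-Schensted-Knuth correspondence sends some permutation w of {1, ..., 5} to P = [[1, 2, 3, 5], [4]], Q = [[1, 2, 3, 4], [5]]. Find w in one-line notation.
1 2 4 5 3

Reverse the RSK construction: for i from n down to 1, find the cell of Q containing i, remove the entry at that cell from P, and reverse-bump it up through P; the value ejected from row 1 is w(i).

Step i=5: Q has 5 at row 2, column 1; remove 4 from row 2 of P and reverse-bump: 4 enters row 1 and ejects 3. So w(5) = 3. P is now [[1, 2, 4, 5]].
Step i=4: Q has 4 at row 1, column 4; remove that cell from P, ejecting 5. So w(4) = 5. P is now [[1, 2, 4]].
Step i=3: Q has 3 at row 1, column 3; remove that cell from P, ejecting 4. So w(3) = 4. P is now [[1, 2]].
Step i=2: Q has 2 at row 1, column 2; remove that cell from P, ejecting 2. So w(2) = 2. P is now [[1]].
Step i=1: Q has 1 at row 1, column 1; remove that cell from P, ejecting 1. So w(1) = 1. P is now [].

So w = 1 2 4 5 3.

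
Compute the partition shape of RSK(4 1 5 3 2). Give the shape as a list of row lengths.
[2, 2, 1]

RSK row insertion gives P = [[1, 2], [3, 5], [4]], which has shape [2, 2, 1].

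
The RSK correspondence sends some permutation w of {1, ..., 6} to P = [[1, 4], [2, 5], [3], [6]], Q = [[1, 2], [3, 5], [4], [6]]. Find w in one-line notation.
3 6 5 2 4 1

Reverse RSK: for i = n, n-1, ..., 1, locate i in Q, remove the corresponding corner cell from P, and reverse-bump its entry up through P; the value ejected from row 1 is w(i).

So w = 3 6 5 2 4 1.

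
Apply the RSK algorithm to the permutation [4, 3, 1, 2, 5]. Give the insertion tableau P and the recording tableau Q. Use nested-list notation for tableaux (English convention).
P = [[1, 2, 5], [3], [4]], Q = [[1, 4, 5], [2], [3]]

Insert each entry of the permutation into P by Schensted row insertion, recording in Q the position of each new cell.

After inserting 4: P = [[4]].
After inserting 3: P = [[3], [4]].
After inserting 1: P = [[1], [3], [4]].
After inserting 2: P = [[1, 2], [3], [4]].
After inserting 5: P = [[1, 2, 5], [3], [4]].

So P = [[1, 2, 5], [3], [4]], Q = [[1, 4, 5], [2], [3]].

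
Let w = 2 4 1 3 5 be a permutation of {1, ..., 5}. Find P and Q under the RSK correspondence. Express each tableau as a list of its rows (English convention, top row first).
P = [[1, 3, 5], [2, 4]], Q = [[1, 2, 5], [3, 4]]

Insert each entry of the permutation into P by Schensted row insertion, recording in Q the position of each new cell.

Insert 2: appended to row 1. P = [[2]], Q = [[1]].
Insert 4: appended to row 1. P = [[2, 4]], Q = [[1, 2]].
Insert 1: 1 bumps 2 from row 1; 2 starts row 2. P = [[1, 4], [2]], Q = [[1, 2], [3]].
Insert 3: 3 bumps 4 from row 1; 4 appends to row 2. P = [[1, 3], [2, 4]], Q = [[1, 2], [3, 4]].
Insert 5: appended to row 1. P = [[1, 3, 5], [2, 4]], Q = [[1, 2, 5], [3, 4]].

So P = [[1, 3, 5], [2, 4]], Q = [[1, 2, 5], [3, 4]].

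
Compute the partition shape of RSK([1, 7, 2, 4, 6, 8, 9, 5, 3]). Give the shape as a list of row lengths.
Row-insert each entry into an empty tableau.

After inserting 1: P = [[1]].
After inserting 7: P = [[1, 7]].
After inserting 2: P = [[1, 2], [7]].
After inserting 4: P = [[1, 2, 4], [7]].
After inserting 6: P = [[1, 2, 4, 6], [7]].
After inserting 8: P = [[1, 2, 4, 6, 8], [7]].
After inserting 9: P = [[1, 2, 4, 6, 8, 9], [7]].
After inserting 5: P = [[1, 2, 4, 5, 8, 9], [6], [7]].
After inserting 3: P = [[1, 2, 3, 5, 8, 9], [4], [6], [7]].

The final insertion tableau P = [[1, 2, 3, 5, 8, 9], [4], [6], [7]] has shape [6, 1, 1, 1].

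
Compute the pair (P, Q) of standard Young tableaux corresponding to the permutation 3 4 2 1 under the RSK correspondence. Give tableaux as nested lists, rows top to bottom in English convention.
P = [[1, 4], [2], [3]], Q = [[1, 2], [3], [4]]

Insert each entry of the permutation into P by Schensted row insertion, recording in Q the position of each new cell.

After inserting 3: P = [[3]].
After inserting 4: P = [[3, 4]].
After inserting 2: P = [[2, 4], [3]].
After inserting 1: P = [[1, 4], [2], [3]].

So P = [[1, 4], [2], [3]], Q = [[1, 2], [3], [4]].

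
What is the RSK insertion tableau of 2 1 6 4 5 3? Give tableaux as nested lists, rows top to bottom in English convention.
Insert 2: appended to row 1. P = [[2]].
Insert 1: 1 bumps 2 from row 1; 2 starts row 2. P = [[1], [2]].
Insert 6: appended to row 1. P = [[1, 6], [2]].
Insert 4: 4 bumps 6 from row 1; 6 appends to row 2. P = [[1, 4], [2, 6]].
Insert 5: appended to row 1. P = [[1, 4, 5], [2, 6]].
Insert 3: 3 bumps 4 from row 1; 4 bumps 6 from row 2; 6 starts row 3. P = [[1, 3, 5], [2, 4], [6]].

So P = [[1, 3, 5], [2, 4], [6]].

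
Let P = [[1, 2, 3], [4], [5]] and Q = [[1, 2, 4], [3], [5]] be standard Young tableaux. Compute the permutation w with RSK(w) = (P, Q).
1 5 2 4 3

Reverse the RSK construction: for i from n down to 1, find the cell of Q containing i, remove the entry at that cell from P, and reverse-bump it up through P; the value ejected from row 1 is w(i).

Step i=5: Q has 5 at row 3, column 1; remove 5 from row 3 of P and reverse-bump: 5 enters row 2 and ejects 4; 4 enters row 1 and ejects 3. So w(5) = 3. P is now [[1, 2, 4], [5]].
Step i=4: Q has 4 at row 1, column 3; remove that cell from P, ejecting 4. So w(4) = 4. P is now [[1, 2], [5]].
Step i=3: Q has 3 at row 2, column 1; remove 5 from row 2 of P and reverse-bump: 5 enters row 1 and ejects 2. So w(3) = 2. P is now [[1, 5]].
Step i=2: Q has 2 at row 1, column 2; remove that cell from P, ejecting 5. So w(2) = 5. P is now [[1]].
Step i=1: Q has 1 at row 1, column 1; remove that cell from P, ejecting 1. So w(1) = 1. P is now [].

So w = 1 5 2 4 3.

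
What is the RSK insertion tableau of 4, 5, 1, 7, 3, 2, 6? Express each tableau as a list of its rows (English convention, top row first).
P = [[1, 2, 6], [3, 5, 7], [4]]

After inserting 4: P = [[4]].
After inserting 5: P = [[4, 5]].
After inserting 1: P = [[1, 5], [4]].
After inserting 7: P = [[1, 5, 7], [4]].
After inserting 3: P = [[1, 3, 7], [4, 5]].
After inserting 2: P = [[1, 2, 7], [3, 5], [4]].
After inserting 6: P = [[1, 2, 6], [3, 5, 7], [4]].

So P = [[1, 2, 6], [3, 5, 7], [4]].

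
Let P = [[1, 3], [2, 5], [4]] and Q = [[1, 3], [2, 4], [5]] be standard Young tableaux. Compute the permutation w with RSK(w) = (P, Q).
4 2 5 3 1

Reverse RSK: for i = n, n-1, ..., 1, locate i in Q, remove the corresponding corner cell from P, and reverse-bump its entry up through P; the value ejected from row 1 is w(i).

So w = 4 2 5 3 1.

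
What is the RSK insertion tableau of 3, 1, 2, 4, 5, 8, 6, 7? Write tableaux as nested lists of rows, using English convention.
Insert 3: appended to row 1. P = [[3]].
Insert 1: 1 bumps 3 from row 1; 3 starts row 2. P = [[1], [3]].
Insert 2: appended to row 1. P = [[1, 2], [3]].
Insert 4: appended to row 1. P = [[1, 2, 4], [3]].
Insert 5: appended to row 1. P = [[1, 2, 4, 5], [3]].
Insert 8: appended to row 1. P = [[1, 2, 4, 5, 8], [3]].
Insert 6: 6 bumps 8 from row 1; 8 appends to row 2. P = [[1, 2, 4, 5, 6], [3, 8]].
Insert 7: appended to row 1. P = [[1, 2, 4, 5, 6, 7], [3, 8]].

So P = [[1, 2, 4, 5, 6, 7], [3, 8]].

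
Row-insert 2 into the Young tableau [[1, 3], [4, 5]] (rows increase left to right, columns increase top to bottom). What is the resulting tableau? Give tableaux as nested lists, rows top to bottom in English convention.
[[1, 2], [3, 5], [4]]

In row 1, 2 replaces 3 (the leftmost entry greater than 2); 3 is bumped to row 2. In row 2, 3 replaces 4 (the leftmost entry greater than 3); 4 is bumped to row 3. 4 starts a new row 3. The new tableau is [[1, 2], [3, 5], [4]].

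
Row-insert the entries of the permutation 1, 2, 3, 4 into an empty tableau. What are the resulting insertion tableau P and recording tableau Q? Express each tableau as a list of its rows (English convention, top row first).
P = [[1, 2, 3, 4]], Q = [[1, 2, 3, 4]]

Insert each entry of the permutation into P by Schensted row insertion, recording in Q the position of each new cell.

Insert 1: appended to row 1. P = [[1]].
Insert 2: appended to row 1. P = [[1, 2]].
Insert 3: appended to row 1. P = [[1, 2, 3]].
Insert 4: appended to row 1. P = [[1, 2, 3, 4]].

So P = [[1, 2, 3, 4]], Q = [[1, 2, 3, 4]].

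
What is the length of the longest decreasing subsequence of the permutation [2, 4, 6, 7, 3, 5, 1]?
3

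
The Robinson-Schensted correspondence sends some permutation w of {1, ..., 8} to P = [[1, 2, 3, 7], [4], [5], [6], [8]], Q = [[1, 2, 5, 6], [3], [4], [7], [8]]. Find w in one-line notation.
Reverse the RSK construction: for i from n down to 1, find the cell of Q containing i, remove the entry at that cell from P, and reverse-bump it up through P; the value ejected from row 1 is w(i).

Step i=8: Q has 8 at row 5, column 1; remove 8 from row 5 of P and reverse-bump: 8 enters row 4 and ejects 6; 6 enters row 3 and ejects 5; 5 enters row 2 and ejects 4; 4 enters row 1 and ejects 3. So w(8) = 3. P is now [[1, 2, 4, 7], [5], [6], [8]].
Step i=7: Q has 7 at row 4, column 1; remove 8 from row 4 of P and reverse-bump: 8 enters row 3 and ejects 6; 6 enters row 2 and ejects 5; 5 enters row 1 and ejects 4. So w(7) = 4. P is now [[1, 2, 5, 7], [6], [8]].
Step i=6: Q has 6 at row 1, column 4; remove that cell from P, ejecting 7. So w(6) = 7. P is now [[1, 2, 5], [6], [8]].
Step i=5: Q has 5 at row 1, column 3; remove that cell from P, ejecting 5. So w(5) = 5. P is now [[1, 2], [6], [8]].
Step i=4: Q has 4 at row 3, column 1; remove 8 from row 3 of P and reverse-bump: 8 enters row 2 and ejects 6; 6 enters row 1 and ejects 2. So w(4) = 2. P is now [[1, 6], [8]].
Step i=3: Q has 3 at row 2, column 1; remove 8 from row 2 of P and reverse-bump: 8 enters row 1 and ejects 6. So w(3) = 6. P is now [[1, 8]].
Step i=2: Q has 2 at row 1, column 2; remove that cell from P, ejecting 8. So w(2) = 8. P is now [[1]].
Step i=1: Q has 1 at row 1, column 1; remove that cell from P, ejecting 1. So w(1) = 1. P is now [].

So w = 1 8 6 2 5 7 4 3.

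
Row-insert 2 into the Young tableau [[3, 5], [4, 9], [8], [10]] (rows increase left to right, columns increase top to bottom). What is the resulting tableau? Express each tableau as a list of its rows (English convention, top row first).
In row 1, 2 replaces 3 (the leftmost entry greater than 2); 3 is bumped to row 2. In row 2, 3 replaces 4 (the leftmost entry greater than 3); 4 is bumped to row 3. In row 3, 4 replaces 8 (the leftmost entry greater than 4); 8 is bumped to row 4. In row 4, 8 replaces 10 (the leftmost entry greater than 8); 10 is bumped to row 5. 10 starts a new row 5. The new tableau is [[2, 5], [3, 9], [4], [8], [10]].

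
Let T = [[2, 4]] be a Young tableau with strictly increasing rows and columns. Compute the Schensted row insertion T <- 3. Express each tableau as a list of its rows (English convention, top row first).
In row 1, 3 replaces 4 (the leftmost entry greater than 3); 4 is bumped to row 2. 4 starts a new row 2. The new tableau is [[2, 3], [4]].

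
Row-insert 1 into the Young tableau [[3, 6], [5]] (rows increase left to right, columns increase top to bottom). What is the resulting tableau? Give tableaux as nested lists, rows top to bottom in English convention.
In row 1, 1 replaces 3 (the leftmost entry greater than 1); 3 is bumped to row 2. In row 2, 3 replaces 5 (the leftmost entry greater than 3); 5 is bumped to row 3. 5 starts a new row 3. The new tableau is [[1, 6], [3], [5]].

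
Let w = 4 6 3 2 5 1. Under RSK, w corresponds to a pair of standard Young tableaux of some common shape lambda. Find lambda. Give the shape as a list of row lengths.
[2, 2, 1, 1]

Row-insert each entry into an empty tableau.

After inserting 4: P = [[4]].
After inserting 6: P = [[4, 6]].
After inserting 3: P = [[3, 6], [4]].
After inserting 2: P = [[2, 6], [3], [4]].
After inserting 5: P = [[2, 5], [3, 6], [4]].
After inserting 1: P = [[1, 5], [2, 6], [3], [4]].

The final insertion tableau P = [[1, 5], [2, 6], [3], [4]] has shape [2, 2, 1, 1].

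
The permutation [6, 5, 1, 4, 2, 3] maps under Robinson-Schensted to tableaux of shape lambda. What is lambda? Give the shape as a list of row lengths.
Row-insert each entry into an empty tableau.

After inserting 6: P = [[6]].
After inserting 5: P = [[5], [6]].
After inserting 1: P = [[1], [5], [6]].
After inserting 4: P = [[1, 4], [5], [6]].
After inserting 2: P = [[1, 2], [4], [5], [6]].
After inserting 3: P = [[1, 2, 3], [4], [5], [6]].

The final insertion tableau P = [[1, 2, 3], [4], [5], [6]] has shape [3, 1, 1, 1].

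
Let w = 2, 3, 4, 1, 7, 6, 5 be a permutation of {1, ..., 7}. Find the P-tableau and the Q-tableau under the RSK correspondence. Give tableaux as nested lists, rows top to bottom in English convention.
P = [[1, 3, 4, 5], [2, 6], [7]], Q = [[1, 2, 3, 5], [4, 6], [7]]

Insert each entry of the permutation into P by Schensted row insertion, recording in Q the position of each new cell.

Insert 2: appended to row 1. P = [[2]].
Insert 3: appended to row 1. P = [[2, 3]].
Insert 4: appended to row 1. P = [[2, 3, 4]].
Insert 1: 1 bumps 2 from row 1; 2 starts row 2. P = [[1, 3, 4], [2]].
Insert 7: appended to row 1. P = [[1, 3, 4, 7], [2]].
Insert 6: 6 bumps 7 from row 1; 7 appends to row 2. P = [[1, 3, 4, 6], [2, 7]].
Insert 5: 5 bumps 6 from row 1; 6 bumps 7 from row 2; 7 starts row 3. P = [[1, 3, 4, 5], [2, 6], [7]].

So P = [[1, 3, 4, 5], [2, 6], [7]], Q = [[1, 2, 3, 5], [4, 6], [7]].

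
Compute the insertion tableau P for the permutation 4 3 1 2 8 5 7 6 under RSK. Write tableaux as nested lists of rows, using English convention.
Insert 4: appended to row 1. P = [[4]].
Insert 3: 3 bumps 4 from row 1; 4 starts row 2. P = [[3], [4]].
Insert 1: 1 bumps 3 from row 1; 3 bumps 4 from row 2; 4 starts row 3. P = [[1], [3], [4]].
Insert 2: appended to row 1. P = [[1, 2], [3], [4]].
Insert 8: appended to row 1. P = [[1, 2, 8], [3], [4]].
Insert 5: 5 bumps 8 from row 1; 8 appends to row 2. P = [[1, 2, 5], [3, 8], [4]].
Insert 7: appended to row 1. P = [[1, 2, 5, 7], [3, 8], [4]].
Insert 6: 6 bumps 7 from row 1; 7 bumps 8 from row 2; 8 appends to row 3. P = [[1, 2, 5, 6], [3, 7], [4, 8]].

So P = [[1, 2, 5, 6], [3, 7], [4, 8]].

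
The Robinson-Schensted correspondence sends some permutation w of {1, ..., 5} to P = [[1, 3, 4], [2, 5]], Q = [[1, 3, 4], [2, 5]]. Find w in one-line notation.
Reverse RSK: for i = n, n-1, ..., 1, locate i in Q, remove the corresponding corner cell from P, and reverse-bump its entry up through P; the value ejected from row 1 is w(i).

So w = 2 1 3 5 4.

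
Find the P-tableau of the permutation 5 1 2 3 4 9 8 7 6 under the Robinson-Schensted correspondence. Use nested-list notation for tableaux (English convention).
Insert 5: appended to row 1. P = [[5]].
Insert 1: 1 bumps 5 from row 1; 5 starts row 2. P = [[1], [5]].
Insert 2: appended to row 1. P = [[1, 2], [5]].
Insert 3: appended to row 1. P = [[1, 2, 3], [5]].
Insert 4: appended to row 1. P = [[1, 2, 3, 4], [5]].
Insert 9: appended to row 1. P = [[1, 2, 3, 4, 9], [5]].
Insert 8: 8 bumps 9 from row 1; 9 appends to row 2. P = [[1, 2, 3, 4, 8], [5, 9]].
Insert 7: 7 bumps 8 from row 1; 8 bumps 9 from row 2; 9 starts row 3. P = [[1, 2, 3, 4, 7], [5, 8], [9]].
Insert 6: 6 bumps 7 from row 1; 7 bumps 8 from row 2; 8 bumps 9 from row 3; 9 starts row 4. P = [[1, 2, 3, 4, 6], [5, 7], [8], [9]].

So P = [[1, 2, 3, 4, 6], [5, 7], [8], [9]].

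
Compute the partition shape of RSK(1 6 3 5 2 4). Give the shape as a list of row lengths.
Row-insert each entry into an empty tableau.

After inserting 1: P = [[1]].
After inserting 6: P = [[1, 6]].
After inserting 3: P = [[1, 3], [6]].
After inserting 5: P = [[1, 3, 5], [6]].
After inserting 2: P = [[1, 2, 5], [3], [6]].
After inserting 4: P = [[1, 2, 4], [3, 5], [6]].

The final insertion tableau P = [[1, 2, 4], [3, 5], [6]] has shape [3, 2, 1].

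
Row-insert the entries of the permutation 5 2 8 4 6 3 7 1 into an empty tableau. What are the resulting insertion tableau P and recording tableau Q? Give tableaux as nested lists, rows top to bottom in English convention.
P = [[1, 3, 6, 7], [2, 8], [4], [5]], Q = [[1, 3, 5, 7], [2, 4], [6], [8]]

Insert each entry of the permutation into P by Schensted row insertion, recording in Q the position of each new cell.

Insert 5: appended to row 1. P = [[5]].
Insert 2: 2 bumps 5 from row 1; 5 starts row 2. P = [[2], [5]].
Insert 8: appended to row 1. P = [[2, 8], [5]].
Insert 4: 4 bumps 8 from row 1; 8 appends to row 2. P = [[2, 4], [5, 8]].
Insert 6: appended to row 1. P = [[2, 4, 6], [5, 8]].
Insert 3: 3 bumps 4 from row 1; 4 bumps 5 from row 2; 5 starts row 3. P = [[2, 3, 6], [4, 8], [5]].
Insert 7: appended to row 1. P = [[2, 3, 6, 7], [4, 8], [5]].
Insert 1: 1 bumps 2 from row 1; 2 bumps 4 from row 2; 4 bumps 5 from row 3; 5 starts row 4. P = [[1, 3, 6, 7], [2, 8], [4], [5]].

So P = [[1, 3, 6, 7], [2, 8], [4], [5]], Q = [[1, 3, 5, 7], [2, 4], [6], [8]].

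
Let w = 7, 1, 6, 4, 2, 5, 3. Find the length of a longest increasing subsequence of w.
3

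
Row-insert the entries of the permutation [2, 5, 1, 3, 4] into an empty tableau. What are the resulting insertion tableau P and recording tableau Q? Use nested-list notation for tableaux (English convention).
Insert each entry of the permutation into P by Schensted row insertion, recording in Q the position of each new cell.

Insert 2: appended to row 1. P = [[2]].
Insert 5: appended to row 1. P = [[2, 5]].
Insert 1: 1 bumps 2 from row 1; 2 starts row 2. P = [[1, 5], [2]].
Insert 3: 3 bumps 5 from row 1; 5 appends to row 2. P = [[1, 3], [2, 5]].
Insert 4: appended to row 1. P = [[1, 3, 4], [2, 5]].

So P = [[1, 3, 4], [2, 5]], Q = [[1, 2, 5], [3, 4]].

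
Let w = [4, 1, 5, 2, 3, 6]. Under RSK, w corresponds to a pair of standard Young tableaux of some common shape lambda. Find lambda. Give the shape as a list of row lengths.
Row-insert each entry into an empty tableau.

After inserting 4: P = [[4]].
After inserting 1: P = [[1], [4]].
After inserting 5: P = [[1, 5], [4]].
After inserting 2: P = [[1, 2], [4, 5]].
After inserting 3: P = [[1, 2, 3], [4, 5]].
After inserting 6: P = [[1, 2, 3, 6], [4, 5]].

The final insertion tableau P = [[1, 2, 3, 6], [4, 5]] has shape [4, 2].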